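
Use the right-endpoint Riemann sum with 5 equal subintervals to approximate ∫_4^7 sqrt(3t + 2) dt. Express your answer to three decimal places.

13.185

Δt = (7 − 4)/5 = 0.6.
Right endpoints: 4.6, 5.2, 5.8, 6.4, 7.
f(4.6) ≈ 3.975, f(5.2) ≈ 4.195, f(5.8) ≈ 4.405, f(6.4) ≈ 4.604, f(7) ≈ 4.796.
Sum = Δt · [f(4.6) + f(5.2) + f(5.8) + f(6.4) + f(7)].
Sum ≈ 13.185.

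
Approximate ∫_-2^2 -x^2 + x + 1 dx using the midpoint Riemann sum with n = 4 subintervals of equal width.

Δx = (2 − (-2))/4 = 1.
Midpoints: -1.5, -0.5, 0.5, 1.5.
f(-1.5) = -2.75, f(-0.5) = 0.25, f(0.5) = 1.25, f(1.5) = 0.25.
Sum = Δx · [f(-1.5) + f(-0.5) + f(0.5) + f(1.5)].
Sum = -1.

-1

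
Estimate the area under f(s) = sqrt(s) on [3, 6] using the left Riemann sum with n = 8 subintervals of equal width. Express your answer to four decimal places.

6.1983

Δs = (6 − 3)/8 = 0.375.
Left endpoints: 3, 3.375, 3.75, 4.125, 4.5, 4.875, 5.25, 5.625.
f(3) ≈ 1.7321, f(3.375) ≈ 1.8371, f(3.75) ≈ 1.9365, f(4.125) ≈ 2.0310, f(4.5) ≈ 2.1213, f(4.875) ≈ 2.2079, f(5.25) ≈ 2.2913, f(5.625) ≈ 2.3717.
Sum = Δs · [f(3) + f(3.375) + f(3.75) + ...].
Sum ≈ 6.1983.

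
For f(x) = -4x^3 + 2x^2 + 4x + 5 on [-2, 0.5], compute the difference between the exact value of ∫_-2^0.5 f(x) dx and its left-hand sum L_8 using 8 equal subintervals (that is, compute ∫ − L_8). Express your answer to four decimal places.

-5.1351

Exact integral: ∫_-2^0.5 f(x) dx ≈ 26.354167.
L_8 ≈ 31.489258.
Error ≈ 26.354167 − 31.489258 ≈ -5.1351.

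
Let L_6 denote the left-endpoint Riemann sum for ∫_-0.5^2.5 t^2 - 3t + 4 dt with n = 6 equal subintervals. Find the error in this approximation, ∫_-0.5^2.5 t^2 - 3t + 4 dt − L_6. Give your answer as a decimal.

-0.875

Exact integral: ∫_-0.5^2.5 f(t) dt = 8.25.
L_6 = 9.125.
Error = 8.25 − 9.125 = -0.875.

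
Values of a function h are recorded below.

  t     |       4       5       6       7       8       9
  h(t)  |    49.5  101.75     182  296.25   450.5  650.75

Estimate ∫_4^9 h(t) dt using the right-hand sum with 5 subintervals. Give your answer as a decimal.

Δt = 1.
Sum = 1·[101.75 + 182 + 296.25 + 450.5 + 650.75] = 1681.25.

1681.25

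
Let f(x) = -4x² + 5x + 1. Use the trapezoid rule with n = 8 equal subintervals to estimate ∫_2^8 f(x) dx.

-518.25

Δx = (8 − 2)/8 = 0.75.
f(2) = -5, f(2.75) = -15.5, f(3.5) = -30.5, f(4.25) = -50, f(5) = -74, f(5.75) = -102.5, f(6.5) = -135.5, f(7.25) = -173, f(8) = -215.
T_8 = (Δx/2)·[f(x_0) + 2f(x_1) + ... + 2f(x_{7}) + f(x_8)].
Sum = -518.25.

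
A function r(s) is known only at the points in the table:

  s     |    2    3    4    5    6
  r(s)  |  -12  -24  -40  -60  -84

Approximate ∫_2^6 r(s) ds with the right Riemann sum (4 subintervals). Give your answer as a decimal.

Δs = 1.
Sum = 1·[(-24) + (-40) + (-60) + (-84)] = -208.

-208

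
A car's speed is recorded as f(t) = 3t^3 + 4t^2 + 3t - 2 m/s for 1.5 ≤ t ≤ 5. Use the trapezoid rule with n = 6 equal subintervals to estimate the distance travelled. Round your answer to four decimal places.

Δt = (5 − 1.5)/6 = 7/12.
f(1.5) = 21.625, f(25/12) = 28073/576, f(8/3) = 274/3, f(3.25) = 152.984375, f(23/6) = 17083/72, f(53/12) = 66767/192, f(5) = 488.
T_6 = (Δt/2)·[f(t_0) + 2f(t_1) + ... + 2f(t_{5}) + f(t_6)].
Sum ≈ 660.8448.

660.8448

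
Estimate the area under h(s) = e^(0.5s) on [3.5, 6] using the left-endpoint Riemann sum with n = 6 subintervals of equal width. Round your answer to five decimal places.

25.77985

Δs = (6 − 3.5)/6 = 5/12.
Left endpoints: 3.5, 47/12, 13/3, 4.75, 31/6, 67/12.
h(3.5) ≈ 5.75460, h(47/12) ≈ 7.08750, h(13/3) ≈ 8.72914, h(4.75) ≈ 10.75101, h(31/6) ≈ 13.24120, h(67/12) ≈ 16.30818.
Sum = Δs · [h(3.5) + h(47/12) + h(13/3) + ...].
Sum ≈ 25.77985.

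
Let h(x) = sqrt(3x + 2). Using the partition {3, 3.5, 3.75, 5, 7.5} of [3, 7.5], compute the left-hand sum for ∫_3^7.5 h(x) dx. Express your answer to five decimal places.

Subinterval widths: 0.5, 0.25, 1.25, 2.5.
Left endpoints: 3, 3.5, 3.75, 5.
h(3) ≈ 3.31662, h(3.5) ≈ 3.53553, h(3.75) ≈ 3.64005, h(5) ≈ 4.12311.
Sum = Σ Δx_i · h(x_i).
Sum ≈ 17.40003.

17.40003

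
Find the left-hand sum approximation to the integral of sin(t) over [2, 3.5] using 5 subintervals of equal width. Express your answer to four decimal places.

Δt = (3.5 − 2)/5 = 0.3.
Left endpoints: 2, 2.3, 2.6, 2.9, 3.2.
f(2) ≈ 0.9093, f(2.3) ≈ 0.7457, f(2.6) ≈ 0.5155, f(2.9) ≈ 0.2392, f(3.2) ≈ -0.0584.
Sum = Δt · [f(2) + f(2.3) + f(2.6) + f(2.9) + f(3.2)].
Sum ≈ 0.7054.

0.7054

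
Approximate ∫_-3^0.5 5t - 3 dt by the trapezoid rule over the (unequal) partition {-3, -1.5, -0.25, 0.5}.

-32.375

Subinterval widths: 1.5, 1.25, 0.75.
f(-3) = -18, f(-1.5) = -10.5, f(-0.25) = -4.25, f(0.5) = -0.5.
On each subinterval the trapezoid contributes (Δt_i/2)·[f(t_{i-1}) + f(t_i)].
Sum = -32.375.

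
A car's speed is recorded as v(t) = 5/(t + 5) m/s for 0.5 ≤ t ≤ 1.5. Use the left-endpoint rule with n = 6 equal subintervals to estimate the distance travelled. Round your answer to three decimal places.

0.847

Δt = (1.5 − 0.5)/6 = 1/6.
Left endpoints: 0.5, 2/3, 5/6, 1, 7/6, 4/3.
v(0.5) = 10/11, v(2/3) = 15/17, v(5/6) = 6/7, v(1) = 5/6, v(7/6) = 30/37, v(4/3) = 15/19.
Sum = Δt · [v(0.5) + v(2/3) + v(5/6) + ...].
Sum ≈ 0.847.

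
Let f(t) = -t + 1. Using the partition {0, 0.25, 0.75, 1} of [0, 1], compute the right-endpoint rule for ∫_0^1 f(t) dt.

0.3125

Subinterval widths: 0.25, 0.5, 0.25.
Right endpoints: 0.25, 0.75, 1.
f(0.25) = 0.75, f(0.75) = 0.25, f(1) = 0.
Sum = Σ Δt_i · f(t_i).
Sum = 0.3125.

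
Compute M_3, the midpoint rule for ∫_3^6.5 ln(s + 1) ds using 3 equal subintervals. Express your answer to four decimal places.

6.0732

Δs = (6.5 − 3)/3 = 7/6.
Midpoints: 43/12, 4.75, 71/12.
f(43/12) ≈ 1.5224, f(4.75) ≈ 1.7492, f(71/12) ≈ 1.9339.
Sum = Δs · [f(43/12) + f(4.75) + f(71/12)].
Sum ≈ 6.0732.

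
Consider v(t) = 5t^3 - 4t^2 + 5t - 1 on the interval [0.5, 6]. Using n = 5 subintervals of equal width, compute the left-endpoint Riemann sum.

935.4675

Δt = (6 − 0.5)/5 = 1.1.
Left endpoints: 0.5, 1.6, 2.7, 3.8, 4.9.
v(0.5) = 1.125, v(1.6) = 17.24, v(2.7) = 81.755, v(3.8) = 234.6, v(4.9) = 515.705.
Sum = Δt · [v(0.5) + v(1.6) + v(2.7) + v(3.8) + v(4.9)].
Sum = 935.4675.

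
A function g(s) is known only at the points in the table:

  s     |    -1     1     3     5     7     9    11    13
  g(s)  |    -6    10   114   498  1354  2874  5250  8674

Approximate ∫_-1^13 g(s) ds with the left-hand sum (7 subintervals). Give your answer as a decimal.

20188

Δs = 2.
Sum = 2·[(-6) + 10 + 114 + 498 + 1354 + 2874 + 5250] = 20188.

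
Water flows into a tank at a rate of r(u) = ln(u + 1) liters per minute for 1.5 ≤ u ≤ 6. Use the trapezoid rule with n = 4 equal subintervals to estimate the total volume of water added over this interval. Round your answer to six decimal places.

6.803781

Δu = (6 − 1.5)/4 = 1.125.
r(1.5) ≈ 0.916291, r(2.625) ≈ 1.287854, r(3.75) ≈ 1.558145, r(4.875) ≈ 1.770706, r(6) ≈ 1.945910.
T_4 = (Δu/2)·[r(u_0) + 2r(u_1) + 2r(u_2) + 2r(u_3) + r(u_4)].
Sum ≈ 6.803781.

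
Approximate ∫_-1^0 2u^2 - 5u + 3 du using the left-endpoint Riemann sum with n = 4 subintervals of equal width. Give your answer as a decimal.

7.0625

Δu = (0 − (-1))/4 = 0.25.
Left endpoints: -1, -0.75, -0.5, -0.25.
f(-1) = 10, f(-0.75) = 7.875, f(-0.5) = 6, f(-0.25) = 4.375.
Sum = Δu · [f(-1) + f(-0.75) + f(-0.5) + f(-0.25)].
Sum = 7.0625.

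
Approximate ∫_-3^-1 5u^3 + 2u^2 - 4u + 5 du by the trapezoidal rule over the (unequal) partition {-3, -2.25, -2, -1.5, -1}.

Subinterval widths: 0.75, 0.25, 0.5, 0.5.
f(-3) = -100, f(-2.25) = -32.828125, f(-2) = -19, f(-1.5) = -1.375, f(-1) = 6.
On each subinterval the trapezoid contributes (Δu_i/2)·[f(u_{i-1}) + f(u_i)].
Sum = -60.2265625.

-60.2265625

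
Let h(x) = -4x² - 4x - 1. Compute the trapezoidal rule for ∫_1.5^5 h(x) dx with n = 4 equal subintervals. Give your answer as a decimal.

Δx = (5 − 1.5)/4 = 0.875.
h(1.5) = -16, h(2.375) = -33.0625, h(3.25) = -56.25, h(4.125) = -85.5625, h(5) = -121.
T_4 = (Δx/2)·[h(x_0) + 2h(x_1) + 2h(x_2) + 2h(x_3) + h(x_4)].
Sum = -212.953125.

-212.953125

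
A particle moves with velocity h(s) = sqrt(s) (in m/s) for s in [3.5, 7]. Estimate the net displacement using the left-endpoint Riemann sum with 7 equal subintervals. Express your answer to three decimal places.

Δs = (7 − 3.5)/7 = 0.5.
Left endpoints: 3.5, 4, 4.5, 5, 5.5, 6, 6.5.
h(3.5) ≈ 1.871, h(4) ≈ 2.000, h(4.5) ≈ 2.121, h(5) ≈ 2.236, h(5.5) ≈ 2.345, h(6) ≈ 2.449, h(6.5) ≈ 2.550.
Sum = Δs · [h(3.5) + h(4) + h(4.5) + ...].
Sum ≈ 7.786.

7.786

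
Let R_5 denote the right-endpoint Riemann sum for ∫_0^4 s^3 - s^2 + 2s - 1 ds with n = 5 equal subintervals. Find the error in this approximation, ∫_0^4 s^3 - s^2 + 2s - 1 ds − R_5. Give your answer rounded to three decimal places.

Exact integral: ∫_0^4 f(s) ds ≈ 54.66667.
R_5 = 79.2.
Error ≈ 54.66667 − 79.2 ≈ -24.533.

-24.533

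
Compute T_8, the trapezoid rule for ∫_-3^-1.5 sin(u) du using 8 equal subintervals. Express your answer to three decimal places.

Δu = (-1.5 − (-3))/8 = 0.1875.
f(-3) ≈ -0.141, f(-2.8125) ≈ -0.323, f(-2.625) ≈ -0.494, f(-2.4375) ≈ -0.647, f(-2.25) ≈ -0.778, f(-2.0625) ≈ -0.882, f(-1.875) ≈ -0.954, f(-1.6875) ≈ -0.993, f(-1.5) ≈ -0.997.
T_8 = (Δu/2)·[f(u_0) + 2f(u_1) + ... + 2f(u_{7}) + f(u_8)].
Sum ≈ -1.058.

-1.058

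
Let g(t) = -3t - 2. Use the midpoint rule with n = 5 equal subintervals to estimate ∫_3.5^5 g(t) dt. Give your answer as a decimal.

Δt = (5 − 3.5)/5 = 0.3.
Midpoints: 3.65, 3.95, 4.25, 4.55, 4.85.
g(3.65) = -12.95, g(3.95) = -13.85, g(4.25) = -14.75, g(4.55) = -15.65, g(4.85) = -16.55.
Sum = Δt · [g(3.65) + g(3.95) + g(4.25) + g(4.55) + g(4.85)].
Sum = -22.125.

-22.125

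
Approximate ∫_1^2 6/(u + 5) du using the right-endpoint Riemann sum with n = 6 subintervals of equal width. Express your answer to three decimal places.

0.913

Δu = (2 − 1)/6 = 1/6.
Right endpoints: 7/6, 4/3, 1.5, 5/3, 11/6, 2.
f(7/6) = 36/37, f(4/3) = 18/19, f(1.5) = 12/13, f(5/3) = 0.9, f(11/6) = 36/41, f(2) = 6/7.
Sum = Δu · [f(7/6) + f(4/3) + f(1.5) + ...].
Sum ≈ 0.913.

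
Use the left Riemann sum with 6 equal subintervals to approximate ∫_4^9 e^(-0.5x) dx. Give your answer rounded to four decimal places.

Δx = (9 − 4)/6 = 5/6.
Left endpoints: 4, 29/6, 17/3, 6.5, 22/3, 49/6.
f(4) ≈ 0.1353, f(29/6) ≈ 0.0892, f(17/3) ≈ 0.0588, f(6.5) ≈ 0.0388, f(22/3) ≈ 0.0256, f(49/6) ≈ 0.0169.
Sum = Δx · [f(4) + f(29/6) + f(17/3) + ...].
Sum ≈ 0.3038.

0.3038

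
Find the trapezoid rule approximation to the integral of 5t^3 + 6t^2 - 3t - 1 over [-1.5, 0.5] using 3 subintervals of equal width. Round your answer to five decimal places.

1.52778

Δt = (0.5 − (-1.5))/3 = 2/3.
f(-1.5) = 0.125, f(-5/6) = 599/216, f(-1/6) = -77/216, f(0.5) = -0.375.
T_3 = (Δt/2)·[f(t_0) + 2f(t_1) + 2f(t_2) + f(t_3)].
Sum ≈ 1.52778.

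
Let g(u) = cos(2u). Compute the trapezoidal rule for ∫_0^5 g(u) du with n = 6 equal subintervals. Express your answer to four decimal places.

Δu = (5 − 0)/6 = 5/6.
g(0) ≈ 1.0000, g(5/6) ≈ -0.0957, g(5/3) ≈ -0.9817, g(2.5) ≈ 0.2837, g(10/3) ≈ 0.9274, g(25/6) ≈ -0.4612, g(5) ≈ -0.8391.
T_6 = (Δu/2)·[g(u_0) + 2g(u_1) + ... + 2g(u_{5}) + g(u_6)].
Sum ≈ -0.2059.

-0.2059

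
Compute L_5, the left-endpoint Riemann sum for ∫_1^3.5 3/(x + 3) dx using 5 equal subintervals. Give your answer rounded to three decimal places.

1.531

Δx = (3.5 − 1)/5 = 0.5.
Left endpoints: 1, 1.5, 2, 2.5, 3.
f(1) = 0.75, f(1.5) = 2/3, f(2) = 0.6, f(2.5) = 6/11, f(3) = 0.5.
Sum = Δx · [f(1) + f(1.5) + f(2) + f(2.5) + f(3)].
Sum ≈ 1.531.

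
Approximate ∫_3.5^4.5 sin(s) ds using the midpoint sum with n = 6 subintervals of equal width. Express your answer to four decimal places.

-0.7265

Δs = (4.5 − 3.5)/6 = 1/6.
Midpoints: 43/12, 3.75, 47/12, 49/12, 4.25, 53/12.
f(43/12) ≈ -0.4275, f(3.75) ≈ -0.5716, f(47/12) ≈ -0.6998, f(49/12) ≈ -0.8086, f(4.25) ≈ -0.8950, f(53/12) ≈ -0.9566.
Sum = Δs · [f(43/12) + f(3.75) + f(47/12) + ...].
Sum ≈ -0.7265.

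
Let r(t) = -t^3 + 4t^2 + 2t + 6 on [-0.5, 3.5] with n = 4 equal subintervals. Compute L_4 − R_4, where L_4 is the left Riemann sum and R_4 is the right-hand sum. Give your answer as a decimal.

-13

L_4 = 49.
R_4 = 62.
L_4 − R_4 = -13.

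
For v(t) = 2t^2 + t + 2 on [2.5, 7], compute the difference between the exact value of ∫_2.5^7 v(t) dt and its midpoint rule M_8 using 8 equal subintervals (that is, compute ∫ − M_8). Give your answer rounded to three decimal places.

Exact integral: ∫_2.5^7 v(t) dt = 248.625.
M_8 ≈ 248.38770.
Error ≈ 248.625 − 248.38770 ≈ 0.237.

0.237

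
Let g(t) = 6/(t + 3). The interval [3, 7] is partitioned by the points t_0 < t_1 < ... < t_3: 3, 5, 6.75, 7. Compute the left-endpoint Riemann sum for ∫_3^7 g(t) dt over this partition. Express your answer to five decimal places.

Subinterval widths: 2, 1.75, 0.25.
Left endpoints: 3, 5, 6.75.
g(3) = 1, g(5) = 0.75, g(6.75) = 8/13.
Sum = Σ Δt_i · g(t_i).
Sum ≈ 3.46635.

3.46635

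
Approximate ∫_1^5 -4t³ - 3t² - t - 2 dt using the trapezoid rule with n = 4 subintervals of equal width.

-794

Δt = (5 − 1)/4 = 1.
f(1) = -10, f(2) = -48, f(3) = -140, f(4) = -310, f(5) = -582.
T_4 = (Δt/2)·[f(t_0) + 2f(t_1) + 2f(t_2) + 2f(t_3) + f(t_4)].
Sum = -794.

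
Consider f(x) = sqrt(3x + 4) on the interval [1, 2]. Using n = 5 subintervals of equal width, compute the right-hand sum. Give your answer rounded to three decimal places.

2.963

Δx = (2 − 1)/5 = 0.2.
Right endpoints: 1.2, 1.4, 1.6, 1.8, 2.
f(1.2) ≈ 2.757, f(1.4) ≈ 2.864, f(1.6) ≈ 2.966, f(1.8) ≈ 3.066, f(2) ≈ 3.162.
Sum = Δx · [f(1.2) + f(1.4) + f(1.6) + f(1.8) + f(2)].
Sum ≈ 2.963.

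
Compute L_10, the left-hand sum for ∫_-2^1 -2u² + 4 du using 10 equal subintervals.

5.01

Δu = (1 − (-2))/10 = 0.3.
Left endpoints: -2, -1.7, -1.4, -1.1, -0.8, -0.5, -0.2, 0.1, 0.4, 0.7.
f(-2) = -4, f(-1.7) = -1.78, f(-1.4) = 0.08, f(-1.1) = 1.58, f(-0.8) = 2.72, f(-0.5) = 3.5, f(-0.2) = 3.92, f(0.1) = 3.98, f(0.4) = 3.68, f(0.7) = 3.02.
Sum = Δu · [f(-2) + f(-1.7) + f(-1.4) + ...].
Sum = 5.01.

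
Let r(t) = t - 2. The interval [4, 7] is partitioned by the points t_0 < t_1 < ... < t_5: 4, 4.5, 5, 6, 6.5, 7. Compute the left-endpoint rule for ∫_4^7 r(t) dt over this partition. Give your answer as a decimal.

Subinterval widths: 0.5, 0.5, 1, 0.5, 0.5.
Left endpoints: 4, 4.5, 5, 6, 6.5.
r(4) = 2, r(4.5) = 2.5, r(5) = 3, r(6) = 4, r(6.5) = 4.5.
Sum = Σ Δt_i · r(t_i).
Sum = 9.5.

9.5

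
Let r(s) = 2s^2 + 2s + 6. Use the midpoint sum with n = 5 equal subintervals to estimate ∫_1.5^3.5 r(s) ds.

48.28

Δs = (3.5 − 1.5)/5 = 0.4.
Midpoints: 1.7, 2.1, 2.5, 2.9, 3.3.
r(1.7) = 15.18, r(2.1) = 19.02, r(2.5) = 23.5, r(2.9) = 28.62, r(3.3) = 34.38.
Sum = Δs · [r(1.7) + r(2.1) + r(2.5) + r(2.9) + r(3.3)].
Sum = 48.28.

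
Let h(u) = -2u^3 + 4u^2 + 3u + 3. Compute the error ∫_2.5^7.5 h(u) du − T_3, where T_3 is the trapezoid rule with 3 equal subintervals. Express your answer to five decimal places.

Exact integral: ∫_2.5^7.5 h(u) du ≈ -930.8333333.
T_3 ≈ -991.0185185.
Error ≈ -930.8333333 − (-991.0185185) ≈ 60.18519.

60.18519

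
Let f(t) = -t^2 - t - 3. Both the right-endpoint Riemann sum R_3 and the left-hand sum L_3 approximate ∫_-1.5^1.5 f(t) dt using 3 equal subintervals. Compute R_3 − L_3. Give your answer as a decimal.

R_3 = -13.25.
L_3 = -10.25.
R_3 − L_3 = -3.

-3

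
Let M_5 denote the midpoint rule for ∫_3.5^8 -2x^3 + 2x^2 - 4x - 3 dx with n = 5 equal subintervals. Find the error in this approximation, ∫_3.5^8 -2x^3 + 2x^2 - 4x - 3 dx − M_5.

Exact integral: ∫_3.5^8 f(x) dx = -1777.21875.
M_5 = -1767.346875.
Error = -1777.21875 − (-1767.346875) = -9.871875.

-9.871875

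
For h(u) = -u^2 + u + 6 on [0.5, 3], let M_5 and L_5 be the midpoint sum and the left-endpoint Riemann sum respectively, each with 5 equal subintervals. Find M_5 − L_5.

-1.40625

M_5 = 10.46875.
L_5 = 11.875.
M_5 − L_5 = -1.40625.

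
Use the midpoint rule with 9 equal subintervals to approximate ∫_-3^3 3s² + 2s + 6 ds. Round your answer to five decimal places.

89.33333

Δs = (3 − (-3))/9 = 2/3.
Midpoints: -8/3, -2, -4/3, -2/3, 0, 2/3, 4/3, 2, 8/3.
f(-8/3) = 22, f(-2) = 14, f(-4/3) = 26/3, f(-2/3) = 6, f(0) = 6, f(2/3) = 26/3, f(4/3) = 14, f(2) = 22, f(8/3) = 98/3.
Sum = Δs · [f(-8/3) + f(-2) + f(-4/3) + ...].
Sum ≈ 89.33333.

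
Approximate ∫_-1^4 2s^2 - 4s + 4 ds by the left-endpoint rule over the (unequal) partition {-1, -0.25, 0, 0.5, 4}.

19.53125

Subinterval widths: 0.75, 0.25, 0.5, 3.5.
Left endpoints: -1, -0.25, 0, 0.5.
f(-1) = 10, f(-0.25) = 5.125, f(0) = 4, f(0.5) = 2.5.
Sum = Σ Δs_i · f(s_i).
Sum = 19.53125.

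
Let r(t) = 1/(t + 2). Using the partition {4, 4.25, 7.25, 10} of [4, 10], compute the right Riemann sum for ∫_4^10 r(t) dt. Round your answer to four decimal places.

Subinterval widths: 0.25, 3, 2.75.
Right endpoints: 4.25, 7.25, 10.
r(4.25) = 0.16, r(7.25) = 4/37, r(10) = 1/12.
Sum = Σ Δt_i · r(t_i).
Sum ≈ 0.5935.

0.5935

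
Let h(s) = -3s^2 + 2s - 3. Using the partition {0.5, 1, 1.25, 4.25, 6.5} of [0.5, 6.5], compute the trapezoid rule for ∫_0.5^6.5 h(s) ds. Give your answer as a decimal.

Subinterval widths: 0.5, 0.25, 3, 2.25.
h(0.5) = -2.75, h(1) = -4, h(1.25) = -5.1875, h(4.25) = -48.6875, h(6.5) = -116.75.
On each subinterval the trapezoid contributes (Δs_i/2)·[h(s_{i-1}) + h(s_i)].
Sum = -269.765625.

-269.765625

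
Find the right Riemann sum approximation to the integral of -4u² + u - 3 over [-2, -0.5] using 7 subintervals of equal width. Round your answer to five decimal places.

Δu = (-0.5 − (-2))/7 = 3/14.
Right endpoints: -25/14, -11/7, -19/14, -8/7, -13/14, -5/7, -0.5.
f(-25/14) = -1719/98, f(-11/7) = -708/49, f(-19/14) = -1149/98, f(-8/7) = -459/49, f(-13/14) = -723/98, f(-5/7) = -282/49, f(-0.5) = -4.5.
Sum = Δu · [f(-25/14) + f(-11/7) + f(-19/14) + ...].
Sum ≈ -15.15306.

-15.15306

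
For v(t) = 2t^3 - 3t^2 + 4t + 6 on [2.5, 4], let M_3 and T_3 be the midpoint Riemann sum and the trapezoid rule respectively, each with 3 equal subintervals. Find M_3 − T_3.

M_3 = 88.078125.
T_3 = 89.625.
M_3 − T_3 = -1.546875.

-1.546875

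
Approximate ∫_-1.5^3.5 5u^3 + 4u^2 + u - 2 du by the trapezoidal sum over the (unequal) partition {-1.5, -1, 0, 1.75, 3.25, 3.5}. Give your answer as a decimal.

275.80859375

Subinterval widths: 0.5, 1, 1.75, 1.5, 0.25.
f(-1.5) = -11.375, f(-1) = -4, f(0) = -2, f(1.75) = 38.796875, f(3.25) = 215.140625, f(3.5) = 264.875.
On each subinterval the trapezoid contributes (Δu_i/2)·[f(u_{i-1}) + f(u_i)].
Sum = 275.80859375.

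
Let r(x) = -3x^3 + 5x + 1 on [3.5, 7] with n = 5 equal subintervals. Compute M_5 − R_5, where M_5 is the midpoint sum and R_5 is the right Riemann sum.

329.2646875

M_5 = -1586.0753125.
R_5 = -1915.34.
M_5 − R_5 = 329.2646875.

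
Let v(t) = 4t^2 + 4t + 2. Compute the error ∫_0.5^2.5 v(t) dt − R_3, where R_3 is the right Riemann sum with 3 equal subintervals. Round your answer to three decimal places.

Exact integral: ∫_0.5^2.5 v(t) dt ≈ 36.66667.
R_3 ≈ 47.92593.
Error ≈ 36.66667 − 47.92593 ≈ -11.259.

-11.259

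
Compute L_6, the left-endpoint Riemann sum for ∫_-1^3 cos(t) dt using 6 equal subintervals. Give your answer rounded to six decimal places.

Δt = (3 − (-1))/6 = 2/3.
Left endpoints: -1, -1/3, 1/3, 1, 5/3, 7/3.
f(-1) ≈ 0.540302, f(-1/3) ≈ 0.944957, f(1/3) ≈ 0.944957, f(1) ≈ 0.540302, f(5/3) ≈ -0.095724, f(7/3) ≈ -0.690758.
Sum = Δt · [f(-1) + f(-1/3) + f(1/3) + ...].
Sum ≈ 1.456025.

1.456025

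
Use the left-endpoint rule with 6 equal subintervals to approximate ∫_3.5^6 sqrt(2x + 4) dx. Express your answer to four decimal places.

9.0293

Δx = (6 − 3.5)/6 = 5/12.
Left endpoints: 3.5, 47/12, 13/3, 4.75, 31/6, 67/12.
f(3.5) ≈ 3.3166, f(47/12) ≈ 3.4400, f(13/3) ≈ 3.5590, f(4.75) ≈ 3.6742, f(31/6) ≈ 3.7859, f(67/12) ≈ 3.8944.
Sum = Δx · [f(3.5) + f(47/12) + f(13/3) + ...].
Sum ≈ 9.0293.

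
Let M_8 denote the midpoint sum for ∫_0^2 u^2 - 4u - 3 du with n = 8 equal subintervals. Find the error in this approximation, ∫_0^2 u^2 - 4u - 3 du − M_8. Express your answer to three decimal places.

Exact integral: ∫_0^2 f(u) du ≈ -11.33333.
M_8 = -11.34375.
Error ≈ -11.33333 − (-11.34375) ≈ 0.010.

0.010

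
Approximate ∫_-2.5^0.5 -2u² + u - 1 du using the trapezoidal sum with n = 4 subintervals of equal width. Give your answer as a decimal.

Δu = (0.5 − (-2.5))/4 = 0.75.
f(-2.5) = -16, f(-1.75) = -8.875, f(-1) = -4, f(-0.25) = -1.375, f(0.5) = -1.
T_4 = (Δu/2)·[f(u_0) + 2f(u_1) + 2f(u_2) + 2f(u_3) + f(u_4)].
Sum = -17.0625.

-17.0625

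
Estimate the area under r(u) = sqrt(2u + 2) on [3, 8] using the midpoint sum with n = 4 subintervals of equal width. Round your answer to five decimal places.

17.92100

Δu = (8 − 3)/4 = 1.25.
Midpoints: 3.625, 4.875, 6.125, 7.375.
r(3.625) ≈ 3.04138, r(4.875) ≈ 3.42783, r(6.125) ≈ 3.77492, r(7.375) ≈ 4.09268.
Sum = Δu · [r(3.625) + r(4.875) + r(6.125) + r(7.375)].
Sum ≈ 17.92100.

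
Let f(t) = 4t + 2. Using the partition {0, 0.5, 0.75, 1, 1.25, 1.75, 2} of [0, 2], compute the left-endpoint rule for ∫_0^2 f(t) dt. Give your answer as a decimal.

Subinterval widths: 0.5, 0.25, 0.25, 0.25, 0.5, 0.25.
Left endpoints: 0, 0.5, 0.75, 1, 1.25, 1.75.
f(0) = 2, f(0.5) = 4, f(0.75) = 5, f(1) = 6, f(1.25) = 7, f(1.75) = 9.
Sum = Σ Δt_i · f(t_i).
Sum = 10.5.

10.5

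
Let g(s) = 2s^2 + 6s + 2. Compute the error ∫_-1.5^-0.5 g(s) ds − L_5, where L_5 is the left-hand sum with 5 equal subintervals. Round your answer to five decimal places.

Exact integral: ∫_-1.5^-0.5 g(s) ds ≈ -1.8333333.
L_5 = -2.02.
Error ≈ -1.8333333 − (-2.02) ≈ 0.18667.

0.18667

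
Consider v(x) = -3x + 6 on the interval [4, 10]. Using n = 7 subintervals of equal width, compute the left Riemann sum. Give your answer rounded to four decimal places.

Δx = (10 − 4)/7 = 6/7.
Left endpoints: 4, 34/7, 40/7, 46/7, 52/7, 58/7, 64/7.
v(4) = -6, v(34/7) = -60/7, v(40/7) = -78/7, v(46/7) = -96/7, v(52/7) = -114/7, v(58/7) = -132/7, v(64/7) = -150/7.
Sum = Δx · [v(4) + v(34/7) + v(40/7) + ...].
Sum ≈ -82.2857.

-82.2857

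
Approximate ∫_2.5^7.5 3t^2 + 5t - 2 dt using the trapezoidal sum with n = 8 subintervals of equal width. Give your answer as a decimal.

Δt = (7.5 − 2.5)/8 = 0.625.
f(2.5) = 29.25, f(3.125) = 42.921875, f(3.75) = 58.9375, f(4.375) = 77.296875, f(5) = 98, f(5.625) = 121.046875, f(6.25) = 146.4375, f(6.875) = 174.171875, f(7.5) = 204.25.
T_8 = (Δt/2)·[f(t_0) + 2f(t_1) + ... + 2f(t_{7}) + f(t_8)].
Sum = 522.2265625.

522.2265625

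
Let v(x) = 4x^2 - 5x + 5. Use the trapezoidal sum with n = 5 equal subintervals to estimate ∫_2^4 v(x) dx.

54.88

Δx = (4 − 2)/5 = 0.4.
v(2) = 11, v(2.4) = 16.04, v(2.8) = 22.36, v(3.2) = 29.96, v(3.6) = 38.84, v(4) = 49.
T_5 = (Δx/2)·[v(x_0) + 2v(x_1) + ... + 2v(x_{4}) + v(x_5)].
Sum = 54.88.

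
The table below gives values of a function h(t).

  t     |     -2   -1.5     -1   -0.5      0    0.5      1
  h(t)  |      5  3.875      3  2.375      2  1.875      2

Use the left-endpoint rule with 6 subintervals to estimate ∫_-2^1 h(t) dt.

Δt = 0.5.
Sum = 0.5·[5 + 3.875 + 3 + 2.375 + 2 + 1.875] = 9.0625.

9.0625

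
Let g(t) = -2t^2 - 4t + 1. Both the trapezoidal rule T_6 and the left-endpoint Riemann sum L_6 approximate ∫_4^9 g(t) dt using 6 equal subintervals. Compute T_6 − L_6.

T_6 ≈ -569.4907407.
L_6 ≈ -506.9907407.
T_6 − L_6 = -62.5.

-62.5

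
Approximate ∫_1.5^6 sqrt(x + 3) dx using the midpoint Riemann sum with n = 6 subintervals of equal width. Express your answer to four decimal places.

11.6377

Δx = (6 − 1.5)/6 = 0.75.
Midpoints: 1.875, 2.625, 3.375, 4.125, 4.875, 5.625.
f(1.875) ≈ 2.2079, f(2.625) ≈ 2.3717, f(3.375) ≈ 2.5249, f(4.125) ≈ 2.6693, f(4.875) ≈ 2.8062, f(5.625) ≈ 2.9368.
Sum = Δx · [f(1.875) + f(2.625) + f(3.375) + ...].
Sum ≈ 11.6377.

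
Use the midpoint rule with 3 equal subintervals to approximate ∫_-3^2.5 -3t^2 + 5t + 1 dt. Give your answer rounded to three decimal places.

-39.378

Δt = (2.5 − (-3))/3 = 11/6.
Midpoints: -25/12, -0.25, 19/12.
f(-25/12) = -22.4375, f(-0.25) = -0.4375, f(19/12) = 67/48.
Sum = Δt · [f(-25/12) + f(-0.25) + f(19/12)].
Sum ≈ -39.378.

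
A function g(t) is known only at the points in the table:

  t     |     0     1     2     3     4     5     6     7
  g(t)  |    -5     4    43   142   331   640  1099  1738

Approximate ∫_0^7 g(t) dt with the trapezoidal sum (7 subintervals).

3125.5

Δt = 1.
T_7 = (1/2)·[(-5) + 2·4 + 2·43 + 2·142 + 2·331 + 2·640 + 2·1099 + 1738] = 3125.5.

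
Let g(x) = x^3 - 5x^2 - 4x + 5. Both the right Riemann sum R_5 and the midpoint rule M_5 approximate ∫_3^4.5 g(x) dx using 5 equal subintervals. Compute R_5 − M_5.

R_5 = -39.1875.
M_5 = -39.6796875.
R_5 − M_5 = 0.4921875.

0.4921875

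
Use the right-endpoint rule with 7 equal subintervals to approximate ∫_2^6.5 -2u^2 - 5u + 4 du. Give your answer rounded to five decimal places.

Δu = (6.5 − 2)/7 = 9/14.
Right endpoints: 37/14, 23/7, 55/14, 32/7, 73/14, 41/7, 6.5.
f(37/14) = -1136/49, f(23/7) = -1667/49, f(55/14) = -2279/49, f(32/7) = -2972/49, f(73/14) = -3746/49, f(41/7) = -4601/49, f(6.5) = -113.
Sum = Δu · [f(37/14) + f(23/7) + f(55/14) + ...].
Sum ≈ -287.81633.

-287.81633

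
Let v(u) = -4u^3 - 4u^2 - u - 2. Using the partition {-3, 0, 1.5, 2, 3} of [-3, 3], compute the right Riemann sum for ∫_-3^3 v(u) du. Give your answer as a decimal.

Subinterval widths: 3, 1.5, 0.5, 1.
Right endpoints: 0, 1.5, 2, 3.
v(0) = -2, v(1.5) = -26, v(2) = -52, v(3) = -149.
Sum = Σ Δu_i · v(u_i).
Sum = -220.

-220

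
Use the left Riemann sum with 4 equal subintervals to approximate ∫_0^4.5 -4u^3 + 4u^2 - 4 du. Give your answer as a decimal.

-168.92578125

Δu = (4.5 − 0)/4 = 1.125.
Left endpoints: 0, 1.125, 2.25, 3.375.
f(0) = -4, f(1.125) = -4.6328125, f(2.25) = -29.3125, f(3.375) = -112.2109375.
Sum = Δu · [f(0) + f(1.125) + f(2.25) + f(3.375)].
Sum = -168.92578125.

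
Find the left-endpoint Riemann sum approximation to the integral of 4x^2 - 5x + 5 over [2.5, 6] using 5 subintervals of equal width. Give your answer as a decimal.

Δx = (6 − 2.5)/5 = 0.7.
Left endpoints: 2.5, 3.2, 3.9, 4.6, 5.3.
f(2.5) = 17.5, f(3.2) = 29.96, f(3.9) = 46.34, f(4.6) = 66.64, f(5.3) = 90.86.
Sum = Δx · [f(2.5) + f(3.2) + f(3.9) + f(4.6) + f(5.3)].
Sum = 175.91.

175.91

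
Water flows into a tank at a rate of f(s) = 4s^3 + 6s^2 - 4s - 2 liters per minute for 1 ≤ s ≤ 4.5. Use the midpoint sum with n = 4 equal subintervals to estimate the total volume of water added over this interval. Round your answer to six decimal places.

Δs = (4.5 − 1)/4 = 0.875.
Midpoints: 1.4375, 2.3125, 3.1875, 4.0625.
f(1.4375) = 16927/1024, f(2.3125) = 71989/1024, f(3.1875) = 179971/1024, f(4.0625) = 357337/1024.
Sum = Δs · [f(1.4375) + f(2.3125) + f(3.1875) + f(4.0625)].
Sum ≈ 535.103516.

535.103516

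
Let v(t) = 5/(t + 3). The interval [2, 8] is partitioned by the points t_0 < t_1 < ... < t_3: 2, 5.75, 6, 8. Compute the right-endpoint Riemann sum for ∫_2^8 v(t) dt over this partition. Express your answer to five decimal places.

Subinterval widths: 3.75, 0.25, 2.
Right endpoints: 5.75, 6, 8.
v(5.75) = 4/7, v(6) = 5/9, v(8) = 5/11.
Sum = Σ Δt_i · v(t_i).
Sum ≈ 3.19084.

3.19084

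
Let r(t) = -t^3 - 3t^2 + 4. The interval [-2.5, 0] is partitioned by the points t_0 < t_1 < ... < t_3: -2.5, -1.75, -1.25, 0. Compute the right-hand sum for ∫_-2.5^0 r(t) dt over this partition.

Subinterval widths: 0.75, 0.5, 1.25.
Right endpoints: -1.75, -1.25, 0.
r(-1.75) = 0.171875, r(-1.25) = 1.265625, r(0) = 4.
Sum = Σ Δt_i · r(t_i).
Sum = 5.76171875.

5.76171875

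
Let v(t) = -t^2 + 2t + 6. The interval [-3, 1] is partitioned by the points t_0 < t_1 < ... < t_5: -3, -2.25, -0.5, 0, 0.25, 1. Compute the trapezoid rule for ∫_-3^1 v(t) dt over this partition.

5.609375

Subinterval widths: 0.75, 1.75, 0.5, 0.25, 0.75.
v(-3) = -9, v(-2.25) = -3.5625, v(-0.5) = 4.75, v(0) = 6, v(0.25) = 6.4375, v(1) = 7.
On each subinterval the trapezoid contributes (Δt_i/2)·[v(t_{i-1}) + v(t_i)].
Sum = 5.609375.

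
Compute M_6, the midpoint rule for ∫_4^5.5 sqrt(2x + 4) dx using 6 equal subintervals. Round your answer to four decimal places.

5.5086

Δx = (5.5 − 4)/6 = 0.25.
Midpoints: 4.125, 4.375, 4.625, 4.875, 5.125, 5.375.
f(4.125) ≈ 3.5000, f(4.375) ≈ 3.5707, f(4.625) ≈ 3.6401, f(4.875) ≈ 3.7081, f(5.125) ≈ 3.7749, f(5.375) ≈ 3.8406.
Sum = Δx · [f(4.125) + f(4.375) + f(4.625) + ...].
Sum ≈ 5.5086.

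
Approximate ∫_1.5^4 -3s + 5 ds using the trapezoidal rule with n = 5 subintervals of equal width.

-8.125

Δs = (4 − 1.5)/5 = 0.5.
f(1.5) = 0.5, f(2) = -1, f(2.5) = -2.5, f(3) = -4, f(3.5) = -5.5, f(4) = -7.
T_5 = (Δs/2)·[f(s_0) + 2f(s_1) + ... + 2f(s_{4}) + f(s_5)].
Sum = -8.125.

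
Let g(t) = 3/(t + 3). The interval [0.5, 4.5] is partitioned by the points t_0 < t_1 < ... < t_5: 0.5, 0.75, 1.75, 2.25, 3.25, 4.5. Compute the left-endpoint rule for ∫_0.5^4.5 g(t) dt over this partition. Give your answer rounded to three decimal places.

2.502

Subinterval widths: 0.25, 1, 0.5, 1, 1.25.
Left endpoints: 0.5, 0.75, 1.75, 2.25, 3.25.
g(0.5) = 6/7, g(0.75) = 0.8, g(1.75) = 12/19, g(2.25) = 4/7, g(3.25) = 0.48.
Sum = Σ Δt_i · g(t_i).
Sum ≈ 2.502.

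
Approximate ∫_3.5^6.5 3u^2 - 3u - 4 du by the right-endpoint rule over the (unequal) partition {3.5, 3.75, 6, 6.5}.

Subinterval widths: 0.25, 2.25, 0.5.
Right endpoints: 3.75, 6, 6.5.
f(3.75) = 26.9375, f(6) = 86, f(6.5) = 103.25.
Sum = Σ Δu_i · f(u_i).
Sum = 251.859375.

251.859375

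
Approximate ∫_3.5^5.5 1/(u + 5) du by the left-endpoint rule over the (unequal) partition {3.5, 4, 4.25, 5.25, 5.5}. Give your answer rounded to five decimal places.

0.21910

Subinterval widths: 0.5, 0.25, 1, 0.25.
Left endpoints: 3.5, 4, 4.25, 5.25.
f(3.5) = 2/17, f(4) = 1/9, f(4.25) = 4/37, f(5.25) = 4/41.
Sum = Σ Δu_i · f(u_i).
Sum ≈ 0.21910.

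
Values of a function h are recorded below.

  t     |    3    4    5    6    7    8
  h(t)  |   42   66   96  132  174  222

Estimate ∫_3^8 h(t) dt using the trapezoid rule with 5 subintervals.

600

Δt = 1.
T_5 = (1/2)·[42 + 2·66 + 2·96 + 2·132 + 2·174 + 222] = 600.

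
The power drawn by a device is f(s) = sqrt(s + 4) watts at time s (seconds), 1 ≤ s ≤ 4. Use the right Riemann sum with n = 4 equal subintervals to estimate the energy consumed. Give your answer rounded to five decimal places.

Δs = (4 − 1)/4 = 0.75.
Right endpoints: 1.75, 2.5, 3.25, 4.
f(1.75) ≈ 2.39792, f(2.5) ≈ 2.54951, f(3.25) ≈ 2.69258, f(4) ≈ 2.82843.
Sum = Δs · [f(1.75) + f(2.5) + f(3.25) + f(4)].
Sum ≈ 7.85133.

7.85133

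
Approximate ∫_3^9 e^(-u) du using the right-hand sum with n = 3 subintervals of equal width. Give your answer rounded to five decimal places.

Δu = (9 − 3)/3 = 2.
Right endpoints: 5, 7, 9.
f(5) ≈ 0.00674, f(7) ≈ 0.00091, f(9) ≈ 0.00012.
Sum = Δu · [f(5) + f(7) + f(9)].
Sum ≈ 0.01555.

0.01555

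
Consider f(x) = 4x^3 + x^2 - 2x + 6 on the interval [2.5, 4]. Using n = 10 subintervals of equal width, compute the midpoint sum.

Δx = (4 − 2.5)/10 = 0.15.
Midpoints: 2.575, 2.725, 2.875, 3.025, 3.175, 3.325, 3.475, 3.625, 3.775, 3.925.
f(2.575) = 75.7760625, f(2.725) = 88.9149375, f(2.875) = 103.5703125, f(3.025) = 119.8231875, f(3.175) = 137.7545625, f(3.325) = 157.4454375, f(3.475) = 178.9768125, f(3.625) = 202.4296875, f(3.775) = 227.8850625, f(3.925) = 255.4239375.
Sum = Δx · [f(2.575) + f(2.725) + f(2.875) + ...].
Sum = 232.2.

232.2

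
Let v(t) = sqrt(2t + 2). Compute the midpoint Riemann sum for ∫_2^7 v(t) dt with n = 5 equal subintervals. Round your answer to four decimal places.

16.4409

Δt = (7 − 2)/5 = 1.
Midpoints: 2.5, 3.5, 4.5, 5.5, 6.5.
v(2.5) ≈ 2.6458, v(3.5) ≈ 3.0000, v(4.5) ≈ 3.3166, v(5.5) ≈ 3.6056, v(6.5) ≈ 3.8730.
Sum = Δt · [v(2.5) + v(3.5) + v(4.5) + v(5.5) + v(6.5)].
Sum ≈ 16.4409.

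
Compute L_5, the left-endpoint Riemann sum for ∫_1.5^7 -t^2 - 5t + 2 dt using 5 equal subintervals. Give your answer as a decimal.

Δt = (7 − 1.5)/5 = 1.1.
Left endpoints: 1.5, 2.6, 3.7, 4.8, 5.9.
f(1.5) = -7.75, f(2.6) = -17.76, f(3.7) = -30.19, f(4.8) = -45.04, f(5.9) = -62.31.
Sum = Δt · [f(1.5) + f(2.6) + f(3.7) + f(4.8) + f(5.9)].
Sum = -179.355.

-179.355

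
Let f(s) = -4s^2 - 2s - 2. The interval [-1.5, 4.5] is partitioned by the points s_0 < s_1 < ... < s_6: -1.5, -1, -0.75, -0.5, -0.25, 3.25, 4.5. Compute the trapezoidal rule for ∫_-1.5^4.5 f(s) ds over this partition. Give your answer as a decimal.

Subinterval widths: 0.5, 0.25, 0.25, 0.25, 3.5, 1.25.
f(-1.5) = -8, f(-1) = -4, f(-0.75) = -2.75, f(-0.5) = -2, f(-0.25) = -1.75, f(3.25) = -50.75, f(4.5) = -92.
On each subinterval the trapezoid contributes (Δs_i/2)·[f(s_{i-1}) + f(s_i)].
Sum = -186.

-186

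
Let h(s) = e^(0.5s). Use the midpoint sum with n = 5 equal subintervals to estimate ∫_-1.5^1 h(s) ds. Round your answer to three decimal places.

2.347

Δs = (1 − (-1.5))/5 = 0.5.
Midpoints: -1.25, -0.75, -0.25, 0.25, 0.75.
h(-1.25) ≈ 0.535, h(-0.75) ≈ 0.687, h(-0.25) ≈ 0.882, h(0.25) ≈ 1.133, h(0.75) ≈ 1.455.
Sum = Δs · [h(-1.25) + h(-0.75) + h(-0.25) + h(0.25) + h(0.75)].
Sum ≈ 2.347.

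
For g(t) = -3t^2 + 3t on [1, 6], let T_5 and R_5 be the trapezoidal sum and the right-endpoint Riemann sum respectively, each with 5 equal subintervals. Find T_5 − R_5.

45

T_5 = -165.
R_5 = -210.
T_5 − R_5 = 45.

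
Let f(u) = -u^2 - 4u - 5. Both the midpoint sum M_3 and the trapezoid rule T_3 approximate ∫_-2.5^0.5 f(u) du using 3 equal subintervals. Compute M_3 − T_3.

M_3 = -8.
T_3 = -8.75.
M_3 − T_3 = 0.75.

0.75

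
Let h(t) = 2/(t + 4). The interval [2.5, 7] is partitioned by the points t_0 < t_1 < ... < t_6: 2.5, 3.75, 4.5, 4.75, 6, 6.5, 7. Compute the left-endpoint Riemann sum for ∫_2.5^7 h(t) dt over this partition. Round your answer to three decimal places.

Subinterval widths: 1.25, 0.75, 0.25, 1.25, 0.5, 0.5.
Left endpoints: 2.5, 3.75, 4.5, 4.75, 6, 6.5.
h(2.5) = 4/13, h(3.75) = 8/31, h(4.5) = 4/17, h(4.75) = 8/35, h(6) = 0.2, h(6.5) = 4/21.
Sum = Σ Δt_i · h(t_i).
Sum ≈ 1.118.

1.118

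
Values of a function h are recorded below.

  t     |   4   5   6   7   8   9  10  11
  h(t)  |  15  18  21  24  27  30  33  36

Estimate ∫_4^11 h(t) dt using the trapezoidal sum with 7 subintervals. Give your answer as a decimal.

178.5

Δt = 1.
T_7 = (1/2)·[15 + 2·18 + 2·21 + 2·24 + 2·27 + 2·30 + 2·33 + 36] = 178.5.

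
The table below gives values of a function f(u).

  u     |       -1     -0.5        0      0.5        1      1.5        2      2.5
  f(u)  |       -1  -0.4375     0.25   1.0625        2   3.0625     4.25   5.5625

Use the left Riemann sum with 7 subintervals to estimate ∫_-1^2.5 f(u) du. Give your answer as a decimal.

4.59375

Δu = 0.5.
Sum = 0.5·[(-1) + (-0.4375) + 0.25 + 1.0625 + 2 + 3.0625 + 4.25] = 4.59375.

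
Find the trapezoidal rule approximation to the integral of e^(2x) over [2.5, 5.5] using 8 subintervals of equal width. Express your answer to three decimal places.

31249.736

Δx = (5.5 − 2.5)/8 = 0.375.
f(2.5) ≈ 148.413, f(2.875) ≈ 314.191, f(3.25) ≈ 665.142, f(3.625) ≈ 1408.105, f(4) ≈ 2980.958, f(4.375) ≈ 6310.688, f(4.75) ≈ 13359.727, f(5.125) ≈ 28282.542, f(5.5) ≈ 59874.142.
T_8 = (Δx/2)·[f(x_0) + 2f(x_1) + ... + 2f(x_{7}) + f(x_8)].
Sum ≈ 31249.736.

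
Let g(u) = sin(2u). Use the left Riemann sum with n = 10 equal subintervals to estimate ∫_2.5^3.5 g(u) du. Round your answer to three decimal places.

-0.315

Δu = (3.5 − 2.5)/10 = 0.1.
Left endpoints: 2.5, 2.6, 2.7, 2.8, 2.9, 3, 3.1, 3.2, 3.3, 3.4.
g(2.5) ≈ -0.959, g(2.6) ≈ -0.883, g(2.7) ≈ -0.773, g(2.8) ≈ -0.631, g(2.9) ≈ -0.465, g(3) ≈ -0.279, g(3.1) ≈ -0.083, g(3.2) ≈ 0.117, g(3.3) ≈ 0.312, g(3.4) ≈ 0.494.
Sum = Δu · [g(2.5) + g(2.6) + g(2.7) + ...].
Sum ≈ -0.315.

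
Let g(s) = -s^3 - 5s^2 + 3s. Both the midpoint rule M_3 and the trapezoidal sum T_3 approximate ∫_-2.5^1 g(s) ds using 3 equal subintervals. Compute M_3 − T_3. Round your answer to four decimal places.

M_3 ≈ -24.975984.
T_3 ≈ -28.251157.
M_3 − T_3 ≈ 3.2752.

3.2752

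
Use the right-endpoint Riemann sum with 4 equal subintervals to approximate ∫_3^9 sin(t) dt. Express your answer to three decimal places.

Δt = (9 − 3)/4 = 1.5.
Right endpoints: 4.5, 6, 7.5, 9.
f(4.5) ≈ -0.978, f(6) ≈ -0.279, f(7.5) ≈ 0.938, f(9) ≈ 0.412.
Sum = Δt · [f(4.5) + f(6) + f(7.5) + f(9)].
Sum ≈ 0.140.

0.140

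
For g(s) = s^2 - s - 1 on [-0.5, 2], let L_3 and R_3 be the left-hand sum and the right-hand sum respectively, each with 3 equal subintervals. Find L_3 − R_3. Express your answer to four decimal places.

L_3 ≈ -1.898148.
R_3 ≈ -0.856481.
L_3 − R_3 ≈ -1.0417.

-1.0417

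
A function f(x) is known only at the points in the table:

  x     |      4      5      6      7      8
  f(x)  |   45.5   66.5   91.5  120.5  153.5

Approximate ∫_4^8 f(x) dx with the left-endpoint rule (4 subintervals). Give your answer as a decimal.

324

Δx = 1.
Sum = 1·[45.5 + 66.5 + 91.5 + 120.5] = 324.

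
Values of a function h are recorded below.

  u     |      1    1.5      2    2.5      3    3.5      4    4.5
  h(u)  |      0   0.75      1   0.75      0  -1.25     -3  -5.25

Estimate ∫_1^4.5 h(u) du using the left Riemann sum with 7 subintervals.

-0.875

Δu = 0.5.
Sum = 0.5·[0 + 0.75 + 1 + 0.75 + 0 + (-1.25) + (-3)] = -0.875.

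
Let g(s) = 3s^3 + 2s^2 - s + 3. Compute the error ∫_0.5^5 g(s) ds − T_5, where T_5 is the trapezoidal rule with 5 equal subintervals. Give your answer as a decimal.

-16.250625

Exact integral: ∫_0.5^5 g(s) ds = 553.078125.
T_5 = 569.32875.
Error = 553.078125 − 569.32875 = -16.250625.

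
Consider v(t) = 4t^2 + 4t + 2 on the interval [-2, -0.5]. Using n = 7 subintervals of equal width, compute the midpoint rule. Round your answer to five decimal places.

Δt = (-0.5 − (-2))/7 = 3/14.
Midpoints: -53/28, -47/28, -41/28, -1.25, -29/28, -23/28, -17/28.
v(-53/28) = 1717/196, v(-47/28) = 1285/196, v(-41/28) = 925/196, v(-1.25) = 3.25, v(-29/28) = 421/196, v(-23/28) = 277/196, v(-17/28) = 205/196.
Sum = Δt · [v(-53/28) + v(-47/28) + v(-41/28) + ...].
Sum ≈ 5.97704.

5.97704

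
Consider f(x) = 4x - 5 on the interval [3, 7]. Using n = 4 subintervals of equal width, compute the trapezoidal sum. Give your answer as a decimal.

60

Δx = (7 − 3)/4 = 1.
f(3) = 7, f(4) = 11, f(5) = 15, f(6) = 19, f(7) = 23.
T_4 = (Δx/2)·[f(x_0) + 2f(x_1) + 2f(x_2) + 2f(x_3) + f(x_4)].
Sum = 60.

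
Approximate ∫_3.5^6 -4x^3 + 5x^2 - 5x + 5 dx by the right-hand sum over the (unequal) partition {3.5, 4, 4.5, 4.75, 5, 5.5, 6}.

Subinterval widths: 0.5, 0.5, 0.25, 0.25, 0.5, 0.5.
Right endpoints: 4, 4.5, 4.75, 5, 5.5, 6.
f(4) = -191, f(4.5) = -280.75, f(4.75) = -334.625, f(5) = -395, f(5.5) = -536.75, f(6) = -709.
Sum = Σ Δx_i · f(x_i).
Sum = -1041.15625.

-1041.15625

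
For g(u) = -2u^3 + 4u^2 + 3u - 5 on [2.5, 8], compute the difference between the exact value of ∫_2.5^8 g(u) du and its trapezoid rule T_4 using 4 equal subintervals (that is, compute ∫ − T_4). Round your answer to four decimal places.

Exact integral: ∫_2.5^8 g(u) du ≈ -1307.510417.
T_4 ≈ -1355.169922.
Error ≈ -1307.510417 − (-1355.169922) ≈ 47.6595.

47.6595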